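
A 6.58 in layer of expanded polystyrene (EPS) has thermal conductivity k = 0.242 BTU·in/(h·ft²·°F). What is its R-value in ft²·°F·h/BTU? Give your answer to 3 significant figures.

R = L/k = 6.58/0.242 = 27.19 ft²·°F·h/BTU

27.2 ft²·°F·h/BTU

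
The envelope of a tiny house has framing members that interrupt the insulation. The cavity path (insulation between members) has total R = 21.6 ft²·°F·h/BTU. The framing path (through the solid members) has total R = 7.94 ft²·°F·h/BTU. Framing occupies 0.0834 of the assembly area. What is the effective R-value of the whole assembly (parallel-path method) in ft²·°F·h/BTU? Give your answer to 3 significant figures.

18.9 ft²·°F·h/BTU

U_eff = 0.9166/21.6 + 0.0834/7.94 = 0.04244 + 0.0105 = 0.05294
R_eff = 1/U_eff = 18.89 ft²·°F·h/BTU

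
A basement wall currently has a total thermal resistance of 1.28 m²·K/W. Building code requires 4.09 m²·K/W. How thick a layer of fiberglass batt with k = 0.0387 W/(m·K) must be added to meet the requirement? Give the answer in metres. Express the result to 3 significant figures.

0.109 m

ΔR = 4.09 − 1.28 = 2.81 m²·K/W
L = ΔR × k = 2.81 × 0.0387 = 0.1087 m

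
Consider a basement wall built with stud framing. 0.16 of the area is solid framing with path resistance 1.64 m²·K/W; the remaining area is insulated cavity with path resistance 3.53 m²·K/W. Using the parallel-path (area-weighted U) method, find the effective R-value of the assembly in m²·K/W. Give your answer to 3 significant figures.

U_eff = 0.84/3.53 + 0.16/1.64 = 0.238 + 0.09756 = 0.3355
R_eff = 1/U_eff = 2.98 m²·K/W

2.98 m²·K/W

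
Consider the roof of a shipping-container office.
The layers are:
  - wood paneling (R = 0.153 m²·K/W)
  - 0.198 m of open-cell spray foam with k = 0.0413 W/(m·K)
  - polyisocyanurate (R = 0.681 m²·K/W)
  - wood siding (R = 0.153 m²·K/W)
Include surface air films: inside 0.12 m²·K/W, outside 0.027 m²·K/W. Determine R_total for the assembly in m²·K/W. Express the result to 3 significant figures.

0.198/0.0413 = 4.794
R_total = 0.12 + 0.153 + 4.794 + 0.681 + 0.153 + 0.027 = 5.928 m²·K/W

5.93 m²·K/W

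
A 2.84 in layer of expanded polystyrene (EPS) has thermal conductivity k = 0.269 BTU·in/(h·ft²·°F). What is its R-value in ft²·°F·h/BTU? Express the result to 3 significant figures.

10.6 ft²·°F·h/BTU

R = L/k = 2.84/0.269 = 10.56 ft²·°F·h/BTU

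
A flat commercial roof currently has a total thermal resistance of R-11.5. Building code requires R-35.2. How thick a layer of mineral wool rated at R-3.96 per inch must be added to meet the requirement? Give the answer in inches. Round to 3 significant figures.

ΔR = 35.2 − 11.5 = 23.7 ft²·°F·h/BTU
L = ΔR / (R/in) = 23.7/3.96 = 5.985 in

5.98 in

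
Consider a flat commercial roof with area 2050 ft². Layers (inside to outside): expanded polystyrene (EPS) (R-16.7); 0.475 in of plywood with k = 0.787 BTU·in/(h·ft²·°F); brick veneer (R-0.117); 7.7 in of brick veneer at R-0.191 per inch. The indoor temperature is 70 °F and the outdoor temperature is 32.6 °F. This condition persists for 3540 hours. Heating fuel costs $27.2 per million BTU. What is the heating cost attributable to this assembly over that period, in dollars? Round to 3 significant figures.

0.475/0.787 = 0.6036
7.7 × 0.191 = 1.471
R_total = 16.7 + 0.6036 + 0.117 + 1.471 = 18.89 ft²·°F·h/BTU
Q = 2050 × (70 − 32.6) / 18.89 = 4058 BTU/h
E = 4058 × 3540 = 14370000 BTU
Cost = 14370000/10⁶ × 27.2 = $390.8

391 dollars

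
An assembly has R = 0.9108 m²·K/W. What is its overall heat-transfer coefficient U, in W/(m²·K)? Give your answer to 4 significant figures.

U = 1/R = 1/0.9108 = 1.0979

1.098 W/(m²·K)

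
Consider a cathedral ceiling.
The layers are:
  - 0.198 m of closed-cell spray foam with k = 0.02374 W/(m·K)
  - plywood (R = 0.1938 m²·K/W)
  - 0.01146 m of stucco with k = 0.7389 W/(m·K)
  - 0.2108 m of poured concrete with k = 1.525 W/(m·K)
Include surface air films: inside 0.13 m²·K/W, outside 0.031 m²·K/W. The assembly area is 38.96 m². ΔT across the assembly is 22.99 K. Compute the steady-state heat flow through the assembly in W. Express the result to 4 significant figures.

0.198/0.02374 = 8.3404
0.01146/0.7389 = 0.01551
0.2108/1.525 = 0.13823
R_total = 0.13 + 8.3404 + 0.1938 + 0.01551 + 0.13823 + 0.031 = 8.8489 m²·K/W
Q = A·ΔT/R = 38.96 × 22.99 / 8.8489 = 101.22 W

101.2 W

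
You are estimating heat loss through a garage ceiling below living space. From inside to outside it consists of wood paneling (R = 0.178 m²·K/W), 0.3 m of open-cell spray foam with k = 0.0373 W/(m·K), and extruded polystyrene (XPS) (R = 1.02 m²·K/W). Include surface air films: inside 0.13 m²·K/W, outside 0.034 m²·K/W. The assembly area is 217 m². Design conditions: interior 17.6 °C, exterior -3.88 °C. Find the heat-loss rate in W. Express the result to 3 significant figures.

496 W

0.3/0.0373 = 8.043
R_total = 0.13 + 0.178 + 8.043 + 1.02 + 0.034 = 9.405 m²·K/W
Q = A·ΔT/R = 217 × (17.6 − (-3.88)) / 9.405 = 495.6 W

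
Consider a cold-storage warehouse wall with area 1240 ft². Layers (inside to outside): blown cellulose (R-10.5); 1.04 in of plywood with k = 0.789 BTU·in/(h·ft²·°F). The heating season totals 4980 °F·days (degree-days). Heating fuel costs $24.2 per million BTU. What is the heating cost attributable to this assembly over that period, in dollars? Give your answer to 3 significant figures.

303 dollars

1.04/0.789 = 1.318
R_total = 10.5 + 1.318 = 11.82 ft²·°F·h/BTU
E = A × HDD × 24 / R = 1240 × 4980 × 24 / 11.82 = 12540000 BTU
Cost = 12540000/10⁶ × 24.2 = $303.5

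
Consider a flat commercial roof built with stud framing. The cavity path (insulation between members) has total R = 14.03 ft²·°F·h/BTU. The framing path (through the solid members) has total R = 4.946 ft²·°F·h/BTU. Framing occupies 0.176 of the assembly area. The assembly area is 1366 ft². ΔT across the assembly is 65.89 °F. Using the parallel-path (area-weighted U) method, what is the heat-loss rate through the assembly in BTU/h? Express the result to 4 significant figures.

U_eff = 0.824/14.03 + 0.176/4.946 = 0.058731 + 0.035584 = 0.094316
R_eff = 1/U_eff = 10.603 ft²·°F·h/BTU
Q = 1366 × 65.89 / 10.603 = 8488.9 BTU/h

8489 BTU/h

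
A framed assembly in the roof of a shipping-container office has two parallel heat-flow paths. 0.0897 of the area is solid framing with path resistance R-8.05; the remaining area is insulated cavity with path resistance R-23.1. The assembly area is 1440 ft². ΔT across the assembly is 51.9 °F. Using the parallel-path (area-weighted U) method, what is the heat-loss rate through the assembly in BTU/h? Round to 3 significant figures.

3780 BTU/h

U_eff = 0.9103/23.1 + 0.0897/8.05 = 0.03941 + 0.01114 = 0.05055
R_eff = 1/U_eff = 19.78 ft²·°F·h/BTU
Q = 1440 × 51.9 / 19.78 = 3778 BTU/h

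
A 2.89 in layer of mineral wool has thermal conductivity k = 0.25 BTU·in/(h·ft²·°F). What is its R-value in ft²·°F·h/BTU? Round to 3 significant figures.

11.6 ft²·°F·h/BTU

R = L/k = 2.89/0.25 = 11.56 ft²·°F·h/BTU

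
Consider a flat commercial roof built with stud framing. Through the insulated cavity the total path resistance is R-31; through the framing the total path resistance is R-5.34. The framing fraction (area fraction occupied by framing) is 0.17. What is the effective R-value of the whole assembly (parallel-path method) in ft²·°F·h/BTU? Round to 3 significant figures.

U_eff = 0.83/31 + 0.17/5.34 = 0.02677 + 0.03184 = 0.05861
R_eff = 1/U_eff = 17.06 ft²·°F·h/BTU

17.1 ft²·°F·h/BTU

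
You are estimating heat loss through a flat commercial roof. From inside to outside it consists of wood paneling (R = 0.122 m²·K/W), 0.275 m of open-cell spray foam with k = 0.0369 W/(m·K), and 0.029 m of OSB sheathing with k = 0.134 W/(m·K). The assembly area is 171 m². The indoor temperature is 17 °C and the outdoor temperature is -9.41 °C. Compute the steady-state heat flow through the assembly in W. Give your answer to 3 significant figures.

0.275/0.0369 = 7.453
0.029/0.134 = 0.2164
R_total = 0.122 + 7.453 + 0.2164 = 7.791 m²·K/W
Q = A·ΔT/R = 171 × (17 − (-9.41)) / 7.791 = 579.7 W

580 W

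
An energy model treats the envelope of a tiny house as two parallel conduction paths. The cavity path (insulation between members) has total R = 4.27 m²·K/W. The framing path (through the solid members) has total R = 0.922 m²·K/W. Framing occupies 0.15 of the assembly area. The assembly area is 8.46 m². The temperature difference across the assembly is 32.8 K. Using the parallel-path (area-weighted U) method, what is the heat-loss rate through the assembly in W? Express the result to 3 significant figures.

U_eff = 0.85/4.27 + 0.15/0.922 = 0.1991 + 0.1627 = 0.3618
R_eff = 1/U_eff = 2.764 m²·K/W
Q = 8.46 × 32.8 / 2.764 = 100.4 W

100 W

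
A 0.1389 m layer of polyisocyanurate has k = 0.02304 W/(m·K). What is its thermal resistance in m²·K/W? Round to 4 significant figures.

6.029 m²·K/W

R = L/k = 0.1389/0.02304 = 6.0286 m²·K/W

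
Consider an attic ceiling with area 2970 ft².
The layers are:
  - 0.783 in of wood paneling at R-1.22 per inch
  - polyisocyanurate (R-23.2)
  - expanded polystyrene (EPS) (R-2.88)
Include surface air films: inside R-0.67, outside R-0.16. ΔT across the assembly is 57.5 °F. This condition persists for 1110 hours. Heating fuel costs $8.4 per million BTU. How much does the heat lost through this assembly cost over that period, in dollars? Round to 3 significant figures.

0.783 × 1.22 = 0.9553
R_total = 0.67 + 0.9553 + 23.2 + 2.88 + 0.16 = 27.87 ft²·°F·h/BTU
Q = 2970 × 57.5 / 27.87 = 6129 BTU/h
E = 6129 × 1110 = 6803000 BTU
Cost = 6803000/10⁶ × 8.4 = $57.14

57.1 dollars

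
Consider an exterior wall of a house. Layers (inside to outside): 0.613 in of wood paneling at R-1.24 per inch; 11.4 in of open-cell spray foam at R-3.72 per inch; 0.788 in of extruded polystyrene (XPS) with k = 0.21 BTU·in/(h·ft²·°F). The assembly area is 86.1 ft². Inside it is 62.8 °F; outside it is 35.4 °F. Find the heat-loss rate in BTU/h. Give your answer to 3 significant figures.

50.3 BTU/h

0.613 × 1.24 = 0.7601
11.4 × 3.72 = 42.41
0.788/0.21 = 3.752
R_total = 0.7601 + 42.41 + 3.752 = 46.92 ft²·°F·h/BTU
Q = A·ΔT/R = 86.1 × (62.8 − 35.4) / 46.92 = 50.28 BTU/h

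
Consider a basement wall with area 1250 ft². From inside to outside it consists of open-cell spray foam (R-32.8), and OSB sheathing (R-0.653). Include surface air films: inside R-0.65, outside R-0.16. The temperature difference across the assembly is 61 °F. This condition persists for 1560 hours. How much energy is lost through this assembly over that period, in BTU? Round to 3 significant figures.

R_total = 0.65 + 32.8 + 0.653 + 0.16 = 34.26 ft²·°F·h/BTU
Q = 1250 × 61 / 34.26 = 2225 BTU/h
E = 2225 × 1560 = 3472000 BTU

3470000 BTU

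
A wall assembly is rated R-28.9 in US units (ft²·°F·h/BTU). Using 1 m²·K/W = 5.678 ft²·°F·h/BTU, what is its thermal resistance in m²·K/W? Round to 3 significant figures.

R_SI = 28.9/5.678 = 5.09

5.09 m²·K/W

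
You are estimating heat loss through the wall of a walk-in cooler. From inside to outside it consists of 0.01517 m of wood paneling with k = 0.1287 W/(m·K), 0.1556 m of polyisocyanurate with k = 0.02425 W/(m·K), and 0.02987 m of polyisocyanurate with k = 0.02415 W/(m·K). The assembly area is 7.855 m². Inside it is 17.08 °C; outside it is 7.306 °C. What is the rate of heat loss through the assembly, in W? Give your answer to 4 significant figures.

9.879 W

0.01517/0.1287 = 0.11787
0.1556/0.02425 = 6.4165
0.02987/0.02415 = 1.2369
R_total = 0.11787 + 6.4165 + 1.2369 = 7.7712 m²·K/W
Q = A·ΔT/R = 7.855 × (17.08 − 7.306) / 7.7712 = 9.8794 W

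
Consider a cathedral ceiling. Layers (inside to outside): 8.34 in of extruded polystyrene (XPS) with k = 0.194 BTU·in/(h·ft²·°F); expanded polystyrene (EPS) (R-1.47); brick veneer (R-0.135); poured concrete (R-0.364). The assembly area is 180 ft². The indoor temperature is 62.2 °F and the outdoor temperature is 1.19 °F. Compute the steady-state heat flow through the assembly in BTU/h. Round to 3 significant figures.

244 BTU/h

8.34/0.194 = 42.99
R_total = 42.99 + 1.47 + 0.135 + 0.364 = 44.96 ft²·°F·h/BTU
Q = A·ΔT/R = 180 × (62.2 − 1.19) / 44.96 = 244.3 BTU/h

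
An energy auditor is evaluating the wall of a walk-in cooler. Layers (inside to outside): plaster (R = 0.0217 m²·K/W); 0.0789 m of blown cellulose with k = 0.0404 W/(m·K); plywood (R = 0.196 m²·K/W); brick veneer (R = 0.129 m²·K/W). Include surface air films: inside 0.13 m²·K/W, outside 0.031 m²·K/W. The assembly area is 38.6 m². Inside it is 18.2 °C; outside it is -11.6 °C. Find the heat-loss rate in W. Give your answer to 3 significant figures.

0.0789/0.0404 = 1.953
R_total = 0.13 + 0.0217 + 1.953 + 0.196 + 0.129 + 0.031 = 2.461 m²·K/W
Q = A·ΔT/R = 38.6 × (18.2 − (-11.6)) / 2.461 = 467.5 W

467 W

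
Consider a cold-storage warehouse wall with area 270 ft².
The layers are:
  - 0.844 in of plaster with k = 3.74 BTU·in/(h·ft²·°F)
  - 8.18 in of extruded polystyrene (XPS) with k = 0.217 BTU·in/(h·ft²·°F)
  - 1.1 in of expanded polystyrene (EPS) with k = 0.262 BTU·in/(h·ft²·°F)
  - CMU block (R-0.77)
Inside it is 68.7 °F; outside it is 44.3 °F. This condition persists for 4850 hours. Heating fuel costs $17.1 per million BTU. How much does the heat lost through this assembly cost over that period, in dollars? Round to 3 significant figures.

0.844/3.74 = 0.2257
8.18/0.217 = 37.7
1.1/0.262 = 4.198
R_total = 0.2257 + 37.7 + 4.198 + 0.77 = 42.89 ft²·°F·h/BTU
Q = 270 × (68.7 − 44.3) / 42.89 = 153.6 BTU/h
E = 153.6 × 4850 = 745000 BTU
Cost = 745000/10⁶ × 17.1 = $12.74

12.7 dollars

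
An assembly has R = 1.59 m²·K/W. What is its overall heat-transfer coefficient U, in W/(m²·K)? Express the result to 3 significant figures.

U = 1/R = 1/1.59 = 0.6289

0.629 W/(m²·K)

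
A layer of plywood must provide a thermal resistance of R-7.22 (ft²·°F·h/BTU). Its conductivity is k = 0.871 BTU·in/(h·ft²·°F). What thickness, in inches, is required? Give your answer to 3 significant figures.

L = R × k = 7.22 × 0.871 = 6.289 in

6.29 in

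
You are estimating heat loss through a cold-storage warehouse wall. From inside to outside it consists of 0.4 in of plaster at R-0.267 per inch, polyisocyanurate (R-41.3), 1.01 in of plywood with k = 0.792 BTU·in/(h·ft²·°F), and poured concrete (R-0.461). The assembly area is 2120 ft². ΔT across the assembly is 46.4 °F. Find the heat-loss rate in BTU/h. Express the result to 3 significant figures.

0.4 × 0.267 = 0.1068
1.01/0.792 = 1.275
R_total = 0.1068 + 41.3 + 1.275 + 0.461 = 43.14 ft²·°F·h/BTU
Q = A·ΔT/R = 2120 × 46.4 / 43.14 = 2280 BTU/h

2280 BTU/h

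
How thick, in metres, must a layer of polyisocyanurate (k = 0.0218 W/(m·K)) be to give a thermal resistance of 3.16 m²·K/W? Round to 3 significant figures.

0.0689 m

L = R·k = 3.16 × 0.0218 = 0.06889 m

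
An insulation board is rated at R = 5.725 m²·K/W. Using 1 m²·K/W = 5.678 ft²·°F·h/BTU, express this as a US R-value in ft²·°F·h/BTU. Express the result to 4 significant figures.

R_US = 5.725 × 5.678 = 32.507

32.51 ft²·°F·h/BTU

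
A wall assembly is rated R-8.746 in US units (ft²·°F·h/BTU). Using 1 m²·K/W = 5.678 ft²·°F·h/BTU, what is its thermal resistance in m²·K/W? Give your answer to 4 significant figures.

R_SI = 8.746/5.678 = 1.5403

1.540 m²·K/W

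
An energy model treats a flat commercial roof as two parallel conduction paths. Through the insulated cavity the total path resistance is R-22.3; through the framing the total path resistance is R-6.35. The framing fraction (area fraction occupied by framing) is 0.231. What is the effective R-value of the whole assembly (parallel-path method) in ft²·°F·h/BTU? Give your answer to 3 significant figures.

14.1 ft²·°F·h/BTU

U_eff = 0.769/22.3 + 0.231/6.35 = 0.03448 + 0.03638 = 0.07086
R_eff = 1/U_eff = 14.11 ft²·°F·h/BTU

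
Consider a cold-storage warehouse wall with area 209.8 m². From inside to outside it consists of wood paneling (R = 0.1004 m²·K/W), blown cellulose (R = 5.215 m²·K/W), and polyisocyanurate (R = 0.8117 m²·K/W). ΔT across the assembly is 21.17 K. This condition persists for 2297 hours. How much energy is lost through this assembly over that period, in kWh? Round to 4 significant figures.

R_total = 0.1004 + 5.215 + 0.8117 = 6.1271 m²·K/W
Q = 209.8 × 21.17 / 6.1271 = 724.89 W
E = 724.89 W × 2297 h / 1000 = 1665.1 kWh

1665 kWh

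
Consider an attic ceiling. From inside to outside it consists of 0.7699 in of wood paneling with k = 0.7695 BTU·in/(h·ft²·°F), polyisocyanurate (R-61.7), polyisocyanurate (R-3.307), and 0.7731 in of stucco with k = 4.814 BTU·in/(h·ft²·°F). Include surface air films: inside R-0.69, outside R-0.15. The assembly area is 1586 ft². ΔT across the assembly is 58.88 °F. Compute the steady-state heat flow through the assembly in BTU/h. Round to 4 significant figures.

0.7699/0.7695 = 1.0005
0.7731/4.814 = 0.16059
R_total = 0.69 + 1.0005 + 61.7 + 3.307 + 0.16059 + 0.15 = 67.008 ft²·°F·h/BTU
Q = A·ΔT/R = 1586 × 58.88 / 67.008 = 1393.6 BTU/h

1394 BTU/h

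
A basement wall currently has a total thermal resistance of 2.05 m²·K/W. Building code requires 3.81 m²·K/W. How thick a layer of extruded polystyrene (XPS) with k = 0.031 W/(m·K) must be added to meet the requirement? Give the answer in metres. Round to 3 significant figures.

0.0546 m

ΔR = 3.81 − 2.05 = 1.76 m²·K/W
L = ΔR × k = 1.76 × 0.031 = 0.05456 m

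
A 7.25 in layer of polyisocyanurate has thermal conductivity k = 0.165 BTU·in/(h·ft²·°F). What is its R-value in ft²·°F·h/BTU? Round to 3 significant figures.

R = L/k = 7.25/0.165 = 43.94 ft²·°F·h/BTU

43.9 ft²·°F·h/BTU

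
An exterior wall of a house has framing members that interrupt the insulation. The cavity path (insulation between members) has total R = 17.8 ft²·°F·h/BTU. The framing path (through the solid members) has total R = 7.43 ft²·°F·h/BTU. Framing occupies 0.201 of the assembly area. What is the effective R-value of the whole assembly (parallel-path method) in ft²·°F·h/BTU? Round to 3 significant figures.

13.9 ft²·°F·h/BTU

U_eff = 0.799/17.8 + 0.201/7.43 = 0.04489 + 0.02705 = 0.07194
R_eff = 1/U_eff = 13.9 ft²·°F·h/BTU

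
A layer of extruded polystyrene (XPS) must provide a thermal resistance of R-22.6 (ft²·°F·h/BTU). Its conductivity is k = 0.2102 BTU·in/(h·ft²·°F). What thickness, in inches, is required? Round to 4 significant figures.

4.751 in

L = R × k = 22.6 × 0.2102 = 4.7505 in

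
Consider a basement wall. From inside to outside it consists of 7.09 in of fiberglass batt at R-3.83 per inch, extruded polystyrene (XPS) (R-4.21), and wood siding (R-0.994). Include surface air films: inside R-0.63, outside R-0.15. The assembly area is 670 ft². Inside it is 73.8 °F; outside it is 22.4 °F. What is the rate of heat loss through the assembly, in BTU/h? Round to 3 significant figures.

1040 BTU/h

7.09 × 3.83 = 27.15
R_total = 0.63 + 27.15 + 4.21 + 0.994 + 0.15 = 33.14 ft²·°F·h/BTU
Q = A·ΔT/R = 670 × (73.8 − 22.4) / 33.14 = 1039 BTU/h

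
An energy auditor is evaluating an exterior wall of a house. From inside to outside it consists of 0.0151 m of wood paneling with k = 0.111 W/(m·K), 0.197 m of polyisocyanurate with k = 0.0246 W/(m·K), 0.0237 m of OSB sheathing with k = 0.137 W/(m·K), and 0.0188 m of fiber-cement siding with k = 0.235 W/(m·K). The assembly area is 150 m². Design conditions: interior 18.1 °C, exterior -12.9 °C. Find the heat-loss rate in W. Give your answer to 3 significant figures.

554 W

0.0151/0.111 = 0.136
0.197/0.0246 = 8.008
0.0237/0.137 = 0.173
0.0188/0.235 = 0.08
R_total = 0.136 + 8.008 + 0.173 + 0.08 = 8.397 m²·K/W
Q = A·ΔT/R = 150 × (18.1 − (-12.9)) / 8.397 = 553.8 W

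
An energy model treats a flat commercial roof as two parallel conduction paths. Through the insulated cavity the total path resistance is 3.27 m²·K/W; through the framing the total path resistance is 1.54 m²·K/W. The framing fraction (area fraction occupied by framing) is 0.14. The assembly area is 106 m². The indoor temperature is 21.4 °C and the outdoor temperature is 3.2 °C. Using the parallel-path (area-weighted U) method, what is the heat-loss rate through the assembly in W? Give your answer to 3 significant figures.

683 W

U_eff = 0.86/3.27 + 0.14/1.54 = 0.263 + 0.09091 = 0.3539
R_eff = 1/U_eff = 2.826 m²·K/W
Q = 106 × (21.4 − 3.2) / 2.826 = 682.8 W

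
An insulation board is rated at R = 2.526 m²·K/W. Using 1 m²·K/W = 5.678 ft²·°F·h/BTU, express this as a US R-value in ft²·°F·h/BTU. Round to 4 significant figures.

14.34 ft²·°F·h/BTU

R_US = 2.526 × 5.678 = 14.343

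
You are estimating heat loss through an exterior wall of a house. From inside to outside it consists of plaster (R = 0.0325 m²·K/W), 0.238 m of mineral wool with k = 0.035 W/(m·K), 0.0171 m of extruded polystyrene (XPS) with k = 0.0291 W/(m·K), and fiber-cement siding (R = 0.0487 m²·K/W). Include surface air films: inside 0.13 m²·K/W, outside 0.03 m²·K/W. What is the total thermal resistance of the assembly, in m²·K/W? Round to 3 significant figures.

0.238/0.035 = 6.8
0.0171/0.0291 = 0.5876
R_total = 0.13 + 0.0325 + 6.8 + 0.5876 + 0.0487 + 0.03 = 7.629 m²·K/W

7.63 m²·K/W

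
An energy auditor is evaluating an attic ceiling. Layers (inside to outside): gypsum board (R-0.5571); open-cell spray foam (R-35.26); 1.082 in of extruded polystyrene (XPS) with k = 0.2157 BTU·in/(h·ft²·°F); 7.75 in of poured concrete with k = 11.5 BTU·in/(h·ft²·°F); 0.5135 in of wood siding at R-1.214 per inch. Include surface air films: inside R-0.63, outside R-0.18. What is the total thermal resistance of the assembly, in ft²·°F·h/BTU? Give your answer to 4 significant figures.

1.082/0.2157 = 5.0162
7.75/11.5 = 0.67391
0.5135 × 1.214 = 0.62339
R_total = 0.63 + 0.5571 + 35.26 + 5.0162 + 0.67391 + 0.62339 + 0.18 = 42.941 ft²·°F·h/BTU

42.94 ft²·°F·h/BTU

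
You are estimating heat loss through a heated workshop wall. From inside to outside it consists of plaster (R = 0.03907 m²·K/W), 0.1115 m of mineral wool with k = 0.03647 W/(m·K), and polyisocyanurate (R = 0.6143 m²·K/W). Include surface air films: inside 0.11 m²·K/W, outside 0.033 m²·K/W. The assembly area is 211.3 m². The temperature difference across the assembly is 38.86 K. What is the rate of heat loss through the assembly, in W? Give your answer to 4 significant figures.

2131 W

0.1115/0.03647 = 3.0573
R_total = 0.11 + 0.03907 + 3.0573 + 0.6143 + 0.033 = 3.8537 m²·K/W
Q = A·ΔT/R = 211.3 × 38.86 / 3.8537 = 2130.7 W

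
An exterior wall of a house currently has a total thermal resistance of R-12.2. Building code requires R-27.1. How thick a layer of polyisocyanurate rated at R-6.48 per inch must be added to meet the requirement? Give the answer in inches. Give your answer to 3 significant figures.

2.30 in

ΔR = 27.1 − 12.2 = 14.9 ft²·°F·h/BTU
L = ΔR / (R/in) = 14.9/6.48 = 2.299 in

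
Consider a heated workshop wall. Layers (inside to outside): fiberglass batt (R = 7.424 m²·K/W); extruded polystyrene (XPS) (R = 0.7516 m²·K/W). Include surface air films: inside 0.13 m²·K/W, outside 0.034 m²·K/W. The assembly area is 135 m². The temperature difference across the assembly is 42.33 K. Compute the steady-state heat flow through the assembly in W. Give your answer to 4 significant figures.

685.2 W

R_total = 0.13 + 7.424 + 0.7516 + 0.034 = 8.3396 m²·K/W
Q = A·ΔT/R = 135 × 42.33 / 8.3396 = 685.23 W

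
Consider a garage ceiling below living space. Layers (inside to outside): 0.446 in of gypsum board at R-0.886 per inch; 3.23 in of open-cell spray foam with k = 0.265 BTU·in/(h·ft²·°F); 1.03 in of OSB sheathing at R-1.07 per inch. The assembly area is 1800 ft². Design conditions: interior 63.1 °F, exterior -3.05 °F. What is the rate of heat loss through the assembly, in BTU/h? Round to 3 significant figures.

0.446 × 0.886 = 0.3952
3.23/0.265 = 12.19
1.03 × 1.07 = 1.102
R_total = 0.3952 + 12.19 + 1.102 = 13.69 ft²·°F·h/BTU
Q = A·ΔT/R = 1800 × (63.1 − (-3.05)) / 13.69 = 8700 BTU/h

8700 BTU/h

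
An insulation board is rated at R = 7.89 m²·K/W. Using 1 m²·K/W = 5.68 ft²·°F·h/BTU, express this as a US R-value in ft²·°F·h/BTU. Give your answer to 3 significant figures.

R_US = 7.89 × 5.68 = 44.82

44.8 ft²·°F·h/BTU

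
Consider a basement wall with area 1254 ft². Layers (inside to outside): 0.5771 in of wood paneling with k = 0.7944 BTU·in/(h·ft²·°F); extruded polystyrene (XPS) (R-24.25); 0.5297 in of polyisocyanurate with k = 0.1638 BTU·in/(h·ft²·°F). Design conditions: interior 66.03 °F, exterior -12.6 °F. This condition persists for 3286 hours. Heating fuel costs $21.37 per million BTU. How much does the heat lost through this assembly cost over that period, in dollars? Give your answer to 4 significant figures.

245.4 dollars

0.5771/0.7944 = 0.72646
0.5297/0.1638 = 3.2338
R_total = 0.72646 + 24.25 + 3.2338 = 28.21 ft²·°F·h/BTU
Q = 1254 × (66.03 − (-12.6)) / 28.21 = 3495.3 BTU/h
E = 3495.3 × 3286 = 11485000 BTU
Cost = 11485000/10⁶ × 21.37 = $245.44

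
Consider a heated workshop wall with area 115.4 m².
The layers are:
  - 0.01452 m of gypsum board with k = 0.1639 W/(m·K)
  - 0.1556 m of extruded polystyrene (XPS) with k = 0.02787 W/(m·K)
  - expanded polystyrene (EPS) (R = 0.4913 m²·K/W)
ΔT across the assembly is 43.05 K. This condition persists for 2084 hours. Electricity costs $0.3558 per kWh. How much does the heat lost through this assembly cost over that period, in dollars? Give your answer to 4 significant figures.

0.01452/0.1639 = 0.088591
0.1556/0.02787 = 5.5831
R_total = 0.088591 + 5.5831 + 0.4913 = 6.163 m²·K/W
Q = 115.4 × 43.05 / 6.163 = 806.1 W
E = 806.1 W × 2084 h / 1000 = 1679.9 kWh
Cost = 1679.9 × 0.3558 = $597.71

597.7 dollars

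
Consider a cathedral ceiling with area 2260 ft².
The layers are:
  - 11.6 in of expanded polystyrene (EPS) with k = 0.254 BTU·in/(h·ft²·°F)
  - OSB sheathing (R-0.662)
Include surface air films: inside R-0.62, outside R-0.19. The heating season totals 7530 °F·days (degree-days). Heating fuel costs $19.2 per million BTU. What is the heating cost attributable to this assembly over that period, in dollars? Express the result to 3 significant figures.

11.6/0.254 = 45.67
R_total = 0.62 + 45.67 + 0.662 + 0.19 = 47.14 ft²·°F·h/BTU
E = A × HDD × 24 / R = 2260 × 7530 × 24 / 47.14 = 8664000 BTU
Cost = 8664000/10⁶ × 19.2 = $166.3

166 dollars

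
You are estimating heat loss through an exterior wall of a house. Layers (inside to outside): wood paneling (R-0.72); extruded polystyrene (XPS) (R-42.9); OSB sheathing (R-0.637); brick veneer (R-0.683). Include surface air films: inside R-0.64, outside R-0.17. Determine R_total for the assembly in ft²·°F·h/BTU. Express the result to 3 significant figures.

45.8 ft²·°F·h/BTU

R_total = 0.64 + 0.72 + 42.9 + 0.637 + 0.683 + 0.17 = 45.75 ft²·°F·h/BTU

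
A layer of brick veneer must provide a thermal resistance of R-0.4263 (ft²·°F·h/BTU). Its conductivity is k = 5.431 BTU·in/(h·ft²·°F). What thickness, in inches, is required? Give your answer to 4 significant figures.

2.315 in

L = R × k = 0.4263 × 5.431 = 2.3152 in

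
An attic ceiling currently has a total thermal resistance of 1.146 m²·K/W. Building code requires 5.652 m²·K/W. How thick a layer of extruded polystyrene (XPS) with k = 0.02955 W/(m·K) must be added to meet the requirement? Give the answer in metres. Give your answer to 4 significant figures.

0.1332 m

ΔR = 5.652 − 1.146 = 4.506 m²·K/W
L = ΔR × k = 4.506 × 0.02955 = 0.13315 m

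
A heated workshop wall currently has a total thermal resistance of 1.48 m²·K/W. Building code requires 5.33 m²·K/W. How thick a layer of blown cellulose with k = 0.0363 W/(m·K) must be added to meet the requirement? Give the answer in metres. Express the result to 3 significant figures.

ΔR = 5.33 − 1.48 = 3.85 m²·K/W
L = ΔR × k = 3.85 × 0.0363 = 0.1398 m

0.140 m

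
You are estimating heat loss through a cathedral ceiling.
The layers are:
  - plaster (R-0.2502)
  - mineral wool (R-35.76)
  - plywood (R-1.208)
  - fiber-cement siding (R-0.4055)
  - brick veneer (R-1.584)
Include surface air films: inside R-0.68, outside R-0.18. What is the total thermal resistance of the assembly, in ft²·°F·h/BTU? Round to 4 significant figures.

R_total = 0.68 + 0.2502 + 35.76 + 1.208 + 0.4055 + 1.584 + 0.18 = 40.068 ft²·°F·h/BTU

40.07 ft²·°F·h/BTU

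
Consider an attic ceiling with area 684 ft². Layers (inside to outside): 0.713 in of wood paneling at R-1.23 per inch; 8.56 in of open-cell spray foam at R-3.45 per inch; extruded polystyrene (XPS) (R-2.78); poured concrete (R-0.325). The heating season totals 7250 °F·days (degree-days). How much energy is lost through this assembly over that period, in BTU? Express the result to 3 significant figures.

3550000 BTU

0.713 × 1.23 = 0.877
8.56 × 3.45 = 29.53
R_total = 0.877 + 29.53 + 2.78 + 0.325 = 33.51 ft²·°F·h/BTU
E = A × HDD × 24 / R = 684 × 7250 × 24 / 33.51 = 3551000 BTU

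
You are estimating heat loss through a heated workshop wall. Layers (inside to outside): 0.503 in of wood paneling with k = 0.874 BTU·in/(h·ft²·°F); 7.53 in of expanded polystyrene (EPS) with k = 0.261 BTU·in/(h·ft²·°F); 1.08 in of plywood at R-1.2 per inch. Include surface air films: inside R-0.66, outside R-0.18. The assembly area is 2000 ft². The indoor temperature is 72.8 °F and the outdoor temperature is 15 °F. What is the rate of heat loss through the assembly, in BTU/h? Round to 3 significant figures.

3660 BTU/h

0.503/0.874 = 0.5755
7.53/0.261 = 28.85
1.08 × 1.2 = 1.296
R_total = 0.66 + 0.5755 + 28.85 + 1.296 + 0.18 = 31.56 ft²·°F·h/BTU
Q = A·ΔT/R = 2000 × (72.8 − 15) / 31.56 = 3663 BTU/h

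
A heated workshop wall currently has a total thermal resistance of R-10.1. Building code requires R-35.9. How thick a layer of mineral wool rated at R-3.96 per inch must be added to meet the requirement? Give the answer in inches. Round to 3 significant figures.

ΔR = 35.9 − 10.1 = 25.8 ft²·°F·h/BTU
L = ΔR / (R/in) = 25.8/3.96 = 6.515 in

6.52 in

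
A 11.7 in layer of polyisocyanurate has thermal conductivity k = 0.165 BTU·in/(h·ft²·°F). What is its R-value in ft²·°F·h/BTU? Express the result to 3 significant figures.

70.9 ft²·°F·h/BTU

R = L/k = 11.7/0.165 = 70.91 ft²·°F·h/BTU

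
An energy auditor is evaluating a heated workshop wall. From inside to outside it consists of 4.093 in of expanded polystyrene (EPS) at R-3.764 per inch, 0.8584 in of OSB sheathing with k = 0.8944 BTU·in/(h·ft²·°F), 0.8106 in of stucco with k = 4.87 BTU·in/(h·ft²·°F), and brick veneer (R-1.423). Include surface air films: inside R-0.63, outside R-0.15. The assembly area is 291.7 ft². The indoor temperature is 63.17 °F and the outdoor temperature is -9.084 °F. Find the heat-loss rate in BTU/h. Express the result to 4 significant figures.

4.093 × 3.764 = 15.406
0.8584/0.8944 = 0.95975
0.8106/4.87 = 0.16645
R_total = 0.63 + 15.406 + 0.95975 + 0.16645 + 1.423 + 0.15 = 18.735 ft²·°F·h/BTU
Q = A·ΔT/R = 291.7 × (63.17 − (-9.084)) / 18.735 = 1125 BTU/h

1125 BTU/h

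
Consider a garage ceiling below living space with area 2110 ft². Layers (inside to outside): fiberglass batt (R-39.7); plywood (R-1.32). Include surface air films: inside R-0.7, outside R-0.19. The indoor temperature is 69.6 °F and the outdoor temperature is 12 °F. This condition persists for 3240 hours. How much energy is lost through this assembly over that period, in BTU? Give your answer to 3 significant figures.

9400000 BTU

R_total = 0.7 + 39.7 + 1.32 + 0.19 = 41.91 ft²·°F·h/BTU
Q = 2110 × (69.6 − 12) / 41.91 = 2900 BTU/h
E = 2900 × 3240 = 9396000 BTU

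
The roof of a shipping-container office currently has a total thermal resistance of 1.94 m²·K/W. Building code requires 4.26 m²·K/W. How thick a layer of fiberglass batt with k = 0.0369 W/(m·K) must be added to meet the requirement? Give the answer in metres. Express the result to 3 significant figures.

0.0856 m

ΔR = 4.26 − 1.94 = 2.32 m²·K/W
L = ΔR × k = 2.32 × 0.0369 = 0.08561 m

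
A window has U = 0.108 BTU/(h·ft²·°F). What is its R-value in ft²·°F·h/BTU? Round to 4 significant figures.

9.259 ft²·°F·h/BTU

R = 1/U = 1/0.108 = 9.2593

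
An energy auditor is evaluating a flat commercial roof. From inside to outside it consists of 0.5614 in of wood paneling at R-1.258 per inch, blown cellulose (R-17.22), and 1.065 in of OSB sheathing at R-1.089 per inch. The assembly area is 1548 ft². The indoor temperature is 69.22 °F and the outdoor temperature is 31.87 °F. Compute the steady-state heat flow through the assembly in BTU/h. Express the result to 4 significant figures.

0.5614 × 1.258 = 0.70624
1.065 × 1.089 = 1.1598
R_total = 0.70624 + 17.22 + 1.1598 = 19.086 ft²·°F·h/BTU
Q = A·ΔT/R = 1548 × (69.22 − 31.87) / 19.086 = 3029.3 BTU/h

3029 BTU/h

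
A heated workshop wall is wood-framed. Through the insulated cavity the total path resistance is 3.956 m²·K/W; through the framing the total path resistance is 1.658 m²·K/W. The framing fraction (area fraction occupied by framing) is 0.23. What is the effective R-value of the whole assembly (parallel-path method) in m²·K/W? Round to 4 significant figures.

U_eff = 0.77/3.956 + 0.23/1.658 = 0.19464 + 0.13872 = 0.33336
R_eff = 1/U_eff = 2.9997 m²·K/W

3.000 m²·K/W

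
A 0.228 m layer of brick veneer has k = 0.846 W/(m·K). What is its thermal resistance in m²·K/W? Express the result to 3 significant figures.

R = L/k = 0.228/0.846 = 0.2695 m²·K/W

0.270 m²·K/W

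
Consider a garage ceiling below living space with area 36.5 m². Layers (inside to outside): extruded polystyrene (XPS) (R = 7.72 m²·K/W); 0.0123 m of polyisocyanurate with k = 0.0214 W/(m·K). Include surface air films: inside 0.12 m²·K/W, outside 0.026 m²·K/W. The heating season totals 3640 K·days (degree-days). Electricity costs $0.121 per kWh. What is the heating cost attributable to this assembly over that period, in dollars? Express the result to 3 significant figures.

45.7 dollars

0.0123/0.0214 = 0.5748
R_total = 0.12 + 7.72 + 0.5748 + 0.026 = 8.441 m²·K/W
E = A × HDD × 24 / R / 1000 = 36.5 × 3640 × 24 / 8.441 / 1000 = 377.8 kWh
Cost = 377.8 × 0.121 = $45.71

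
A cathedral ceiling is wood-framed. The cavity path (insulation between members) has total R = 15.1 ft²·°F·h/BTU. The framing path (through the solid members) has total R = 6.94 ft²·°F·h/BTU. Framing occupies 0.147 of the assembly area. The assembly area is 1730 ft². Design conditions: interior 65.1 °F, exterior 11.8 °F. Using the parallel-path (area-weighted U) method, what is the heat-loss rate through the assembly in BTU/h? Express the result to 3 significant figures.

U_eff = 0.853/15.1 + 0.147/6.94 = 0.05649 + 0.02118 = 0.07767
R_eff = 1/U_eff = 12.87 ft²·°F·h/BTU
Q = 1730 × (65.1 − 11.8) / 12.87 = 7162 BTU/h

7160 BTU/h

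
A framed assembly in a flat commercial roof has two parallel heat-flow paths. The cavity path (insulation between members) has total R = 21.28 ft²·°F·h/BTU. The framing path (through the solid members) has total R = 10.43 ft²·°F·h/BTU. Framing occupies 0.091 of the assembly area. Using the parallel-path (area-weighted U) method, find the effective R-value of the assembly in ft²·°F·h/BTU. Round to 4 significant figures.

19.44 ft²·°F·h/BTU

U_eff = 0.909/21.28 + 0.091/10.43 = 0.042716 + 0.0087248 = 0.051441
R_eff = 1/U_eff = 19.44 ft²·°F·h/BTU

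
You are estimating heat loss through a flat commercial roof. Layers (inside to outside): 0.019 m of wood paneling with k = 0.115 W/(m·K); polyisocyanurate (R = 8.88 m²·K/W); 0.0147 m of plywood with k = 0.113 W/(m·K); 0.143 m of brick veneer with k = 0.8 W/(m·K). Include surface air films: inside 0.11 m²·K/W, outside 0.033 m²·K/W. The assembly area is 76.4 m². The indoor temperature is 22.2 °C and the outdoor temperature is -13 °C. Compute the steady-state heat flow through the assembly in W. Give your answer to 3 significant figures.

283 W

0.019/0.115 = 0.1652
0.0147/0.113 = 0.1301
0.143/0.8 = 0.1787
R_total = 0.11 + 0.1652 + 8.88 + 0.1301 + 0.1787 + 0.033 = 9.497 m²·K/W
Q = A·ΔT/R = 76.4 × (22.2 − (-13)) / 9.497 = 283.2 W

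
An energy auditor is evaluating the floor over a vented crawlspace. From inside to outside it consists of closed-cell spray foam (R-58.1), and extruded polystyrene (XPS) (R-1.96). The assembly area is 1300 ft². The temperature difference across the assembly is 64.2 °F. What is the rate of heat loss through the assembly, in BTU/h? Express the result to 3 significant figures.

R_total = 58.1 + 1.96 = 60.06 ft²·°F·h/BTU
Q = A·ΔT/R = 1300 × 64.2 / 60.06 = 1390 BTU/h

1390 BTU/h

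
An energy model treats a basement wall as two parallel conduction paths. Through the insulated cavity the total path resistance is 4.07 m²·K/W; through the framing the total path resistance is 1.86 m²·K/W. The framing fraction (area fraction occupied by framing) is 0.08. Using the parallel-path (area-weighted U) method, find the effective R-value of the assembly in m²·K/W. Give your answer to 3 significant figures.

3.72 m²·K/W

U_eff = 0.92/4.07 + 0.08/1.86 = 0.226 + 0.04301 = 0.2691
R_eff = 1/U_eff = 3.717 m²·K/W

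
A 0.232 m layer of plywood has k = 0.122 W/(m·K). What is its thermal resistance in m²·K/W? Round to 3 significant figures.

R = L/k = 0.232/0.122 = 1.902 m²·K/W

1.90 m²·K/W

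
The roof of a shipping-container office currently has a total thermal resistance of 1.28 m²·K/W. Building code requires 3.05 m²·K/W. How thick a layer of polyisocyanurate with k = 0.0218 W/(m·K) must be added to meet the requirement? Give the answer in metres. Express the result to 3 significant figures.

0.0386 m

ΔR = 3.05 − 1.28 = 1.77 m²·K/W
L = ΔR × k = 1.77 × 0.0218 = 0.03859 m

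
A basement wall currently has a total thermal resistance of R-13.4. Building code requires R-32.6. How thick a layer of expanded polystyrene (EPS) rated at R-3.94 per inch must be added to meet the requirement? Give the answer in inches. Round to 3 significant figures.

4.87 in

ΔR = 32.6 − 13.4 = 19.2 ft²·°F·h/BTU
L = ΔR / (R/in) = 19.2/3.94 = 4.873 in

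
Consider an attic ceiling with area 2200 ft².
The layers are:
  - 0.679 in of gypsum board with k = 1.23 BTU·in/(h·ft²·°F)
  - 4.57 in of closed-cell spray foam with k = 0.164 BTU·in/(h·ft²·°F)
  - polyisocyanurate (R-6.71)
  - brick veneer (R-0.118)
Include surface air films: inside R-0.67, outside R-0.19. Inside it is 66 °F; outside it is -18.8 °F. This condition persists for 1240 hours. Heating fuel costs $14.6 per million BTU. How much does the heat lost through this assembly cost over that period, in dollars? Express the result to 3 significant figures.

93.5 dollars

0.679/1.23 = 0.552
4.57/0.164 = 27.87
R_total = 0.67 + 0.552 + 27.87 + 6.71 + 0.118 + 0.19 = 36.11 ft²·°F·h/BTU
Q = 2200 × (66 − (-18.8)) / 36.11 = 5167 BTU/h
E = 5167 × 1240 = 6407000 BTU
Cost = 6407000/10⁶ × 14.6 = $93.54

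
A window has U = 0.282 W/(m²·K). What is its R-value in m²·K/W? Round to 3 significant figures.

R = 1/U = 1/0.282 = 3.546

3.55 m²·K/W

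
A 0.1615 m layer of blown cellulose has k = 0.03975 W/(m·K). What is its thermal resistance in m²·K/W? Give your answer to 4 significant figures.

4.063 m²·K/W

R = L/k = 0.1615/0.03975 = 4.0629 m²·K/W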